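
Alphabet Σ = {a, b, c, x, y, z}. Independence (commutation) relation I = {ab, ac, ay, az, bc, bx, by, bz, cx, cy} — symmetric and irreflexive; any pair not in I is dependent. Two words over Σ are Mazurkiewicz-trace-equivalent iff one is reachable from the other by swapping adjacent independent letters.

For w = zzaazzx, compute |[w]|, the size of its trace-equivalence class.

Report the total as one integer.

15

drop 0:z onto floor
drop 1:z onto {0:z}
drop 2:a onto floor
drop 3:a onto {2:a}
drop 4:z onto {1:z}
drop 5:z onto {4:z}
drop 6:x onto {3:a, 5:z}
ground layer = {0:z, 2:a}
drop-orders for the pieces not yet dropped (sum over which currently-grounded one goes next):
  1 to go: {6} 1
  2 to go: {3,6} 1  {5,6} 1
  3 to go: {2,3,6} 1  {3,5,6} 2  {4,5,6} 1
  4 to go: {1,4,5,6} 1  {2,3,5,6} 3  {3,4,5,6} 3
  5 to go: {0,1,4,5,6} 1  {1,3,4,5,6} 4  {2,3,4,5,6} 6
  if 0:z drops first: 10 orders
  if 2:a drops first: 5 orders
heap linearizations: 15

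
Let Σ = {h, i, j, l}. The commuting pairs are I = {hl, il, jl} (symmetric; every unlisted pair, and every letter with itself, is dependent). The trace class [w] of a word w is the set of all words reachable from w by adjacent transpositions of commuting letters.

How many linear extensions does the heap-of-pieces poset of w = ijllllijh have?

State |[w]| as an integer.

126

0(i) covers ∅
1(j) covers 0:i
2(l) covers ∅
3(l) covers 2:l
4(l) covers 3:l
5(l) covers 4:l
6(i) covers 1:j
7(j) covers 6:i
8(h) covers 7:j
floor of heap: 0:i, 2:l
completions by unplaced set U, small U first (add the entries for U minus each lowest piece of U):
  |U|=1: {5}:1  {8}:1
  |U|=2: {4,5}:1  {5,8}:2  {7,8}:1
  |U|=3: {3,4,5}:1  {4,5,8}:3  {5,7,8}:3  {6,7,8}:1
  |U|=4: {1,6,7,8}:1  {2,3,4,5}:1  {3,4,5,8}:4  {4,5,7,8}:6  {5,6,7,8}:4
  |U|=5: {0,1,6,7,8}:1  {1,5,6,7,8}:5  {2,3,4,5,8}:5  {3,4,5,7,8}:10  {4,5,6,7,8}:10
  |U|=6: {0,1,5,6,7,8}:6  {1,4,5,6,7,8}:15  {2,3,4,5,7,8}:15  {3,4,5,6,7,8}:20
  |U|=7: {0,1,4,5,6,7,8}:21  {1,3,4,5,6,7,8}:35  {2,3,4,5,6,7,8}:35
  start at 0(i): 70
  start at 2(l): 56
sum over floor = 126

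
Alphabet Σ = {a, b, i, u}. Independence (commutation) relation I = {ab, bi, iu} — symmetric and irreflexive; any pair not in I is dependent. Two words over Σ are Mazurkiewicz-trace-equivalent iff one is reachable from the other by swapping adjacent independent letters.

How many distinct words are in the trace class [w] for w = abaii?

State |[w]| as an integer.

5

drop 0:a onto floor
drop 1:b onto floor
drop 2:a onto {0:a}
drop 3:i onto {2:a}
drop 4:i onto {3:i}
ground layer = {0:a, 1:b}
drop-orders for the pieces not yet dropped (sum over which currently-grounded one goes next):
  1 to go: {1} 1  {4} 1
  2 to go: {1,4} 2  {3,4} 1
  3 to go: {1,3,4} 3  {2,3,4} 1
  if 0:a drops first: 4 orders
  if 1:b drops first: 1 orders
heap linearizations: 5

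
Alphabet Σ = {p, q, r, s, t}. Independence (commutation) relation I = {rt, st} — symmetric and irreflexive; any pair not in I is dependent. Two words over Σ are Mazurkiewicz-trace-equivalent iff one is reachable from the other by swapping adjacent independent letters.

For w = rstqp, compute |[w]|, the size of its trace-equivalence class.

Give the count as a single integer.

piece 0:r — minimal
piece 1:s rests on {0:r}
piece 2:t — minimal
piece 3:q rests on {1:s, 2:t}
piece 4:p rests on {3:q}
minimal pieces: {0:r, 2:t}
ways to finish when only these pieces remain (= sum over removing one remaining piece with nothing left below it):
  1 left: {4}→1
  2 left: {3,4}→1
  3 left: {1,3,4}→1  {2,3,4}→1
  placing 0:r first → 2 extensions
  placing 2:t first → 1 extensions
total linear extensions = 3

3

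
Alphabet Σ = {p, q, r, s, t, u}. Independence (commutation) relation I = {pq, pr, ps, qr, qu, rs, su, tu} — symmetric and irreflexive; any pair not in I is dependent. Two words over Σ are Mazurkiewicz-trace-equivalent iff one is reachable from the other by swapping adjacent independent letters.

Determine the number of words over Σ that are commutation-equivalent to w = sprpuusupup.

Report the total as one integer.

165

drop 0:s onto floor
drop 1:p onto floor
drop 2:r onto floor
drop 3:p onto {1:p}
drop 4:u onto {2:r, 3:p}
drop 5:u onto {4:u}
drop 6:s onto {0:s}
drop 7:u onto {5:u}
drop 8:p onto {7:u}
drop 9:u onto {8:p}
drop 10:p onto {9:u}
ground layer = {0:s, 1:p, 2:r}
drop-orders for the pieces not yet dropped (sum over which currently-grounded one goes next):
  1 to go: {6} 1  {10} 1
  2 to go: {0,6} 1  {6,10} 2  {9,10} 1
  3 to go: {0,6,10} 3  {6,9,10} 3  {8,9,10} 1
  4 to go: {0,6,9,10} 6  {6,8,9,10} 4  {7,8,9,10} 1
  5 to go: {0,6,8,9,10} 10  {5,7,8,9,10} 1  {6,7,8,9,10} 5
  6 to go: {0,6,7,8,9,10} 15  {4,5,7,8,9,10} 1  {5,6,7,8,9,10} 6
  7 to go: {0,5,6,7,8,9,10} 21  {2,4,5,7,8,9,10} 1  {3,4,5,7,8,9,10} 1  {4,5,6,7,8,9,10} 7
  8 to go: {0,4,5,6,7,8,9,10} 28  {1,3,4,5,7,8,9,10} 1  {2,3,4,5,7,8,9,10} 2  {2,4,5,6,7,8,9,10} 8  {3,4,5,6,7,8,9,10} 8
  9 to go: {0,2,4,5,6,7,8,9,10} 36  {0,3,4,5,6,7,8,9,10} 36  {1,2,3,4,5,7,8,9,10} 3  {1,3,4,5,6,7,8,9,10} 9  {2,3,4,5,6,7,8,9,10} 18
  if 0:s drops first: 30 orders
  if 1:p drops first: 90 orders
  if 2:r drops first: 45 orders
heap linearizations: 165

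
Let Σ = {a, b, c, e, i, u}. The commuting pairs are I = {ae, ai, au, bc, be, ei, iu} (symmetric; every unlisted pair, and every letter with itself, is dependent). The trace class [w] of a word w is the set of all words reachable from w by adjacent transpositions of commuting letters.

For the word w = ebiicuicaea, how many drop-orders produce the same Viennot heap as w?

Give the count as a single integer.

24

piece 0:e — minimal
piece 1:b — minimal
piece 2:i rests on {1:b}
piece 3:i rests on {2:i}
piece 4:c rests on {0:e, 3:i}
piece 5:u rests on {4:c}
piece 6:i rests on {4:c}
piece 7:c rests on {5:u, 6:i}
piece 8:a rests on {7:c}
piece 9:e rests on {7:c}
piece 10:a rests on {8:a}
minimal pieces: {0:e, 1:b}
ways to finish when only these pieces remain (= sum over removing one remaining piece with nothing left below it):
  1 left: {9}→1  {10}→1
  2 left: {8,10}→1  {9,10}→2
  3 left: {8,9,10}→3
  4 left: {7,8,9,10}→3
  5 left: {5,7,8,9,10}→3  {6,7,8,9,10}→3
  6 left: {5,6,7,8,9,10}→6
  7 left: {4,5,6,7,8,9,10}→6
  8 left: {0,4,5,6,7,8,9,10}→6  {3,4,5,6,7,8,9,10}→6
  9 left: {0,3,4,5,6,7,8,9,10}→12  {2,3,4,5,6,7,8,9,10}→6
  placing 0:e first → 6 extensions
  placing 1:b first → 18 extensions
total linear extensions = 24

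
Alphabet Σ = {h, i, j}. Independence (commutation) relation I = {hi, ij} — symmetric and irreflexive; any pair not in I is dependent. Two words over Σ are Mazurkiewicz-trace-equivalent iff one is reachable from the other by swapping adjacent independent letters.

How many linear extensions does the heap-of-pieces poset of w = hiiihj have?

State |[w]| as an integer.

drop 0:h onto floor
drop 1:i onto floor
drop 2:i onto {1:i}
drop 3:i onto {2:i}
drop 4:h onto {0:h}
drop 5:j onto {4:h}
ground layer = {0:h, 1:i}
drop-orders for the pieces not yet dropped (sum over which currently-grounded one goes next):
  1 to go: {3} 1  {5} 1
  2 to go: {2,3} 1  {3,5} 2  {4,5} 1
  3 to go: {0,4,5} 1  {1,2,3} 1  {2,3,5} 3  {3,4,5} 3
  4 to go: {0,3,4,5} 4  {1,2,3,5} 4  {2,3,4,5} 6
  if 0:h drops first: 10 orders
  if 1:i drops first: 10 orders
heap linearizations: 20

20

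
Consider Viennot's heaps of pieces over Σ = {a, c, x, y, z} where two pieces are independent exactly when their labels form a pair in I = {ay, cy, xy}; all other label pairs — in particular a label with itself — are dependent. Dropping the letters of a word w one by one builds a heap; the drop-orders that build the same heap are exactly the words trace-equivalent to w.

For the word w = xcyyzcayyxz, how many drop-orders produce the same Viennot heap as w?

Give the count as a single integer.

60

#0=x has no predecessor
#1=c depends on [0:x]
#2=y has no predecessor
#3=y depends on [2:y]
#4=z depends on [1:c, 3:y]
#5=c depends on [4:z]
#6=a depends on [5:c]
#7=y depends on [4:z]
#8=y depends on [7:y]
#9=x depends on [6:a]
#10=z depends on [8:y, 9:x]
sources: [0:x, 2:y]
N(rest) = Σ N(rest − s) over sources s of rest; N(one piece) = 1:
  size 1 → [10]=1
  size 2 → [8,10]=1  [9,10]=1
  size 3 → [6,9,10]=1  [7,8,10]=1  [8,9,10]=2
  size 4 → [5,6,9,10]=1  [6,8,9,10]=3  [7,8,9,10]=3
  size 5 → [5,6,8,9,10]=4  [6,7,8,9,10]=6
  size 6 → [5,6,7,8,9,10]=10
  size 7 → [4,5,6,7,8,9,10]=10
  size 8 → [1,4,5,6,7,8,9,10]=10  [3,4,5,6,7,8,9,10]=10
  size 9 → [0,1,4,5,6,7,8,9,10]=10  [1,3,4,5,6,7,8,9,10]=20  [2,3,4,5,6,7,8,9,10]=10
  first=0(x) contributes 30
  first=2(y) contributes 30
|[w]| = 60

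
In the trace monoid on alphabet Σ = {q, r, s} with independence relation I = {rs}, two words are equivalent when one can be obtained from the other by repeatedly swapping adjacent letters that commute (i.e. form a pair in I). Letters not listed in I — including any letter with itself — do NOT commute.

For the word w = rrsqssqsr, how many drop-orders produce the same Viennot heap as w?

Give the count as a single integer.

0(r) covers ∅
1(r) covers 0:r
2(s) covers ∅
3(q) covers 1:r, 2:s
4(s) covers 3:q
5(s) covers 4:s
6(q) covers 5:s
7(s) covers 6:q
8(r) covers 6:q
floor of heap: 0:r, 2:s
completions by unplaced set U, small U first (add the entries for U minus each lowest piece of U):
  |U|=1: {7}:1  {8}:1
  |U|=2: {7,8}:2
  |U|=3: {6,7,8}:2
  |U|=4: {5,6,7,8}:2
  |U|=5: {4,5,6,7,8}:2
  |U|=6: {3,4,5,6,7,8}:2
  |U|=7: {1,3,4,5,6,7,8}:2  {2,3,4,5,6,7,8}:2
  start at 0(r): 4
  start at 2(s): 2
sum over floor = 6

6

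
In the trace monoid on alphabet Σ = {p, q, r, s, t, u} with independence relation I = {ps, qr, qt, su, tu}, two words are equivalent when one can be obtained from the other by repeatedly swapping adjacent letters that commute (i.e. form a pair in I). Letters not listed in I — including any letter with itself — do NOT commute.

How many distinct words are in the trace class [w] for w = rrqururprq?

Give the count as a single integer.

0(r) covers ∅
1(r) covers 0:r
2(q) covers ∅
3(u) covers 1:r, 2:q
4(r) covers 3:u
5(u) covers 4:r
6(r) covers 5:u
7(p) covers 6:r
8(r) covers 7:p
9(q) covers 7:p
floor of heap: 0:r, 2:q
completions by unplaced set U, small U first (add the entries for U minus each lowest piece of U):
  |U|=1: {8}:1  {9}:1
  |U|=2: {8,9}:2
  |U|=3: {7,8,9}:2
  |U|=4: {6,7,8,9}:2
  |U|=5: {5,6,7,8,9}:2
  |U|=6: {4,5,6,7,8,9}:2
  |U|=7: {3,4,5,6,7,8,9}:2
  |U|=8: {1,3,4,5,6,7,8,9}:2  {2,3,4,5,6,7,8,9}:2
  start at 0(r): 4
  start at 2(q): 2
sum over floor = 6

6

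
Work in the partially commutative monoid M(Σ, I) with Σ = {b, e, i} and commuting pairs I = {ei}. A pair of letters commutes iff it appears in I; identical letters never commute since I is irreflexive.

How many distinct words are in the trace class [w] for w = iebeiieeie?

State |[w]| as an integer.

drop 0:i onto floor
drop 1:e onto floor
drop 2:b onto {0:i, 1:e}
drop 3:e onto {2:b}
drop 4:i onto {2:b}
drop 5:i onto {4:i}
drop 6:e onto {3:e}
drop 7:e onto {6:e}
drop 8:i onto {5:i}
drop 9:e onto {7:e}
ground layer = {0:i, 1:e}
drop-orders for the pieces not yet dropped (sum over which currently-grounded one goes next):
  1 to go: {8} 1  {9} 1
  2 to go: {5,8} 1  {7,9} 1  {8,9} 2
  3 to go: {4,5,8} 1  {5,8,9} 3  {6,7,9} 1  {7,8,9} 3
  4 to go: {3,6,7,9} 1  {4,5,8,9} 4  {5,7,8,9} 6  {6,7,8,9} 4
  5 to go: {3,6,7,8,9} 5  {4,5,7,8,9} 10  {5,6,7,8,9} 10
  6 to go: {3,5,6,7,8,9} 15  {4,5,6,7,8,9} 20
  7 to go: {3,4,5,6,7,8,9} 35
  8 to go: {2,3,4,5,6,7,8,9} 35
  if 0:i drops first: 35 orders
  if 1:e drops first: 35 orders
heap linearizations: 70

70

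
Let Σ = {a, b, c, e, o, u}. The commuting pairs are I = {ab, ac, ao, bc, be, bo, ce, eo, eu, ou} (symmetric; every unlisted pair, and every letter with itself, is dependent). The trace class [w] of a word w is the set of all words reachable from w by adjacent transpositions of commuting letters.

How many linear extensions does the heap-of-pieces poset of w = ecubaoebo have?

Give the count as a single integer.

574

0(e) covers ∅
1(c) covers ∅
2(u) covers 1:c
3(b) covers 2:u
4(a) covers 0:e, 2:u
5(o) covers 1:c
6(e) covers 4:a
7(b) covers 3:b
8(o) covers 5:o
floor of heap: 0:e, 1:c
completions by unplaced set U, small U first (add the entries for U minus each lowest piece of U):
  |U|=1: {6}:1  {7}:1  {8}:1
  |U|=2: {3,7}:1  {4,6}:1  {5,8}:1  {6,7}:2  {6,8}:2  {7,8}:2
  |U|=3: {0,4,6}:1  {3,6,7}:3  {3,7,8}:3  {4,6,7}:3  {4,6,8}:3  {5,6,8}:3  {5,7,8}:3  {6,7,8}:6
  |U|=4: {0,4,6,7}:4  {0,4,6,8}:4  {3,4,6,7}:6  {3,5,7,8}:6  {3,6,7,8}:12  {4,5,6,8}:6  {4,6,7,8}:12  {5,6,7,8}:12
  |U|=5: {0,3,4,6,7}:10  {0,4,5,6,8}:10  {0,4,6,7,8}:20  {2,3,4,6,7}:6  {3,4,6,7,8}:30  {3,5,6,7,8}:30  {4,5,6,7,8}:30
  |U|=6: {0,2,3,4,6,7}:16  {0,3,4,6,7,8}:60  {0,4,5,6,7,8}:60  {2,3,4,6,7,8}:36  {3,4,5,6,7,8}:90
  |U|=7: {0,2,3,4,6,7,8}:112  {0,3,4,5,6,7,8}:210  {2,3,4,5,6,7,8}:126
  start at 0(e): 126
  start at 1(c): 448
sum over floor = 574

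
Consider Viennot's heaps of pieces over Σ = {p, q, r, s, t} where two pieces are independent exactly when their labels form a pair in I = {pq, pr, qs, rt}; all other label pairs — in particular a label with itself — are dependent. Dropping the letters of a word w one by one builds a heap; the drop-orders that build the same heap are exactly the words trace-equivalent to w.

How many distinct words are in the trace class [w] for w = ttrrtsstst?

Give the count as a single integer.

0(t) covers ∅
1(t) covers 0:t
2(r) covers ∅
3(r) covers 2:r
4(t) covers 1:t
5(s) covers 3:r, 4:t
6(s) covers 5:s
7(t) covers 6:s
8(s) covers 7:t
9(t) covers 8:s
floor of heap: 0:t, 2:r
completions by unplaced set U, small U first (add the entries for U minus each lowest piece of U):
  |U|=1: {9}:1
  |U|=2: {8,9}:1
  |U|=3: {7,8,9}:1
  |U|=4: {6,7,8,9}:1
  |U|=5: {5,6,7,8,9}:1
  |U|=6: {3,5,6,7,8,9}:1  {4,5,6,7,8,9}:1
  |U|=7: {1,4,5,6,7,8,9}:1  {2,3,5,6,7,8,9}:1  {3,4,5,6,7,8,9}:2
  |U|=8: {0,1,4,5,6,7,8,9}:1  {1,3,4,5,6,7,8,9}:3  {2,3,4,5,6,7,8,9}:3
  start at 0(t): 6
  start at 2(r): 4
sum over floor = 10

10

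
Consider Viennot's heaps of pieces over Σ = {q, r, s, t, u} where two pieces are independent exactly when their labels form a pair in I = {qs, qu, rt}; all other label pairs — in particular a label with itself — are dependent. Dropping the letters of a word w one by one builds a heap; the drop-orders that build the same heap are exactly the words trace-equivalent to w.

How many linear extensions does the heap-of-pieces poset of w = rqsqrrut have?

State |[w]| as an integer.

3

drop 0:r onto floor
drop 1:q onto {0:r}
drop 2:s onto {0:r}
drop 3:q onto {1:q}
drop 4:r onto {2:s, 3:q}
drop 5:r onto {4:r}
drop 6:u onto {5:r}
drop 7:t onto {6:u}
ground layer = {0:r}
drop-orders for the pieces not yet dropped (sum over which currently-grounded one goes next):
  1 to go: {7} 1
  2 to go: {6,7} 1
  3 to go: {5,6,7} 1
  4 to go: {4,5,6,7} 1
  5 to go: {2,4,5,6,7} 1  {3,4,5,6,7} 1
  6 to go: {1,3,4,5,6,7} 1  {2,3,4,5,6,7} 2
  if 0:r drops first: 3 orders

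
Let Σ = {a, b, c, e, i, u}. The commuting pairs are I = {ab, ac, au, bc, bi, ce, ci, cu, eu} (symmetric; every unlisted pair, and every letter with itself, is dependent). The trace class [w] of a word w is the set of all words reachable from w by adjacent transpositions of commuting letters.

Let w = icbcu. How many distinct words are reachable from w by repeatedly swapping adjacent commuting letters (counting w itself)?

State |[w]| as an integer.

20

#0=i has no predecessor
#1=c has no predecessor
#2=b has no predecessor
#3=c depends on [1:c]
#4=u depends on [0:i, 2:b]
sources: [0:i, 1:c, 2:b]
N(rest) = Σ N(rest − s) over sources s of rest; N(one piece) = 1:
  size 1 → [3]=1  [4]=1
  size 2 → [0,4]=1  [1,3]=1  [2,4]=1  [3,4]=2
  size 3 → [0,2,4]=2  [0,3,4]=3  [1,3,4]=3  [2,3,4]=3
  first=0(i) contributes 6
  first=1(c) contributes 8
  first=2(b) contributes 6
|[w]| = 20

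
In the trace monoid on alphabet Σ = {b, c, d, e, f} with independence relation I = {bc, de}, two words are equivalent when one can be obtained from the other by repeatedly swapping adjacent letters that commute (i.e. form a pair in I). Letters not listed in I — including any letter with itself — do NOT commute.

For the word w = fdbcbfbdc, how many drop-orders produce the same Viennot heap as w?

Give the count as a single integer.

drop 0:f onto floor
drop 1:d onto {0:f}
drop 2:b onto {1:d}
drop 3:c onto {1:d}
drop 4:b onto {2:b}
drop 5:f onto {3:c, 4:b}
drop 6:b onto {5:f}
drop 7:d onto {6:b}
drop 8:c onto {7:d}
ground layer = {0:f}
drop-orders for the pieces not yet dropped (sum over which currently-grounded one goes next):
  1 to go: {8} 1
  2 to go: {7,8} 1
  3 to go: {6,7,8} 1
  4 to go: {5,6,7,8} 1
  5 to go: {3,5,6,7,8} 1  {4,5,6,7,8} 1
  6 to go: {2,4,5,6,7,8} 1  {3,4,5,6,7,8} 2
  7 to go: {2,3,4,5,6,7,8} 3
  if 0:f drops first: 3 orders

3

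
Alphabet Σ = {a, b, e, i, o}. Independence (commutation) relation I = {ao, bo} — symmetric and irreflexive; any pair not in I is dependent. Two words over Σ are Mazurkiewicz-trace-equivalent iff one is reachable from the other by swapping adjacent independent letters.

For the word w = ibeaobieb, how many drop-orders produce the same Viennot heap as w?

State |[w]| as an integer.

3

#0=i has no predecessor
#1=b depends on [0:i]
#2=e depends on [1:b]
#3=a depends on [2:e]
#4=o depends on [2:e]
#5=b depends on [3:a]
#6=i depends on [4:o, 5:b]
#7=e depends on [6:i]
#8=b depends on [7:e]
sources: [0:i]
N(rest) = Σ N(rest − s) over sources s of rest; N(one piece) = 1:
  size 1 → [8]=1
  size 2 → [7,8]=1
  size 3 → [6,7,8]=1
  size 4 → [4,6,7,8]=1  [5,6,7,8]=1
  size 5 → [3,5,6,7,8]=1  [4,5,6,7,8]=2
  size 6 → [3,4,5,6,7,8]=3
  size 7 → [2,3,4,5,6,7,8]=3
  first=0(i) contributes 3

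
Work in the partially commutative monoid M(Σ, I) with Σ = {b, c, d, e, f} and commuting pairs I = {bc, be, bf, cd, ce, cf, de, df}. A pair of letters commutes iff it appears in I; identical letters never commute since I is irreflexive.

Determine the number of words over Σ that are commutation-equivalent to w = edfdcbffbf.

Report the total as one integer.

1260

#0=e has no predecessor
#1=d has no predecessor
#2=f depends on [0:e]
#3=d depends on [1:d]
#4=c has no predecessor
#5=b depends on [3:d]
#6=f depends on [2:f]
#7=f depends on [6:f]
#8=b depends on [5:b]
#9=f depends on [7:f]
sources: [0:e, 1:d, 4:c]
N(rest) = Σ N(rest − s) over sources s of rest; N(one piece) = 1:
  size 1 → [4]=1  [8]=1  [9]=1
  size 2 → [4,8]=2  [4,9]=2  [5,8]=1  [7,9]=1  [8,9]=2
  size 3 → [3,5,8]=1  [4,5,8]=3  [4,7,9]=3  [4,8,9]=6  [5,8,9]=3  [6,7,9]=1  [7,8,9]=3
  size 4 → [1,3,5,8]=1  [2,6,7,9]=1  [3,4,5,8]=4  [3,5,8,9]=4  [4,5,8,9]=12  [4,6,7,9]=4  [4,7,8,9]=12  [5,7,8,9]=6  [6,7,8,9]=4
  size 5 → [0,2,6,7,9]=1  [1,3,4,5,8]=5  [1,3,5,8,9]=5  [2,4,6,7,9]=5  [2,6,7,8,9]=5  [3,4,5,8,9]=20  [3,5,7,8,9]=10  [4,5,7,8,9]=30  [4,6,7,8,9]=20  [5,6,7,8,9]=10
  size 6 → [0,2,4,6,7,9]=6  [0,2,6,7,8,9]=6  [1,3,4,5,8,9]=30  [1,3,5,7,8,9]=15  [2,4,6,7,8,9]=30  [2,5,6,7,8,9]=15  [3,4,5,7,8,9]=60  [3,5,6,7,8,9]=20  [4,5,6,7,8,9]=60
  size 7 → [0,2,4,6,7,8,9]=42  [0,2,5,6,7,8,9]=21  [1,3,4,5,7,8,9]=105  [1,3,5,6,7,8,9]=35  [2,3,5,6,7,8,9]=35  [2,4,5,6,7,8,9]=105  [3,4,5,6,7,8,9]=140
  size 8 → [0,2,3,5,6,7,8,9]=56  [0,2,4,5,6,7,8,9]=168  [1,2,3,5,6,7,8,9]=70  [1,3,4,5,6,7,8,9]=280  [2,3,4,5,6,7,8,9]=280
  first=0(e) contributes 630
  first=1(d) contributes 504
  first=4(c) contributes 126
|[w]| = 1260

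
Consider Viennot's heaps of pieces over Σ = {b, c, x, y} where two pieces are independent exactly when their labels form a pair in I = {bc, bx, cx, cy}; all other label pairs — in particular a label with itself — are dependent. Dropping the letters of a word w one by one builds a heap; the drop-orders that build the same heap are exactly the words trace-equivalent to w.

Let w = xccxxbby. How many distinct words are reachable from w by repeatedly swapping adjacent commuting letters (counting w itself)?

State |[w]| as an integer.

280

0(x) covers ∅
1(c) covers ∅
2(c) covers 1:c
3(x) covers 0:x
4(x) covers 3:x
5(b) covers ∅
6(b) covers 5:b
7(y) covers 4:x, 6:b
floor of heap: 0:x, 1:c, 5:b
completions by unplaced set U, small U first (add the entries for U minus each lowest piece of U):
  |U|=1: {2}:1  {7}:1
  |U|=2: {1,2}:1  {2,7}:2  {4,7}:1  {6,7}:1
  |U|=3: {1,2,7}:3  {2,4,7}:3  {2,6,7}:3  {3,4,7}:1  {4,6,7}:2  {5,6,7}:1
  |U|=4: {0,3,4,7}:1  {1,2,4,7}:6  {1,2,6,7}:6  {2,3,4,7}:4  {2,4,6,7}:8  {2,5,6,7}:4  {3,4,6,7}:3  {4,5,6,7}:3
  |U|=5: {0,2,3,4,7}:5  {0,3,4,6,7}:4  {1,2,3,4,7}:10  {1,2,4,6,7}:20  {1,2,5,6,7}:10  {2,3,4,6,7}:15  {2,4,5,6,7}:15  {3,4,5,6,7}:6
  |U|=6: {0,1,2,3,4,7}:15  {0,2,3,4,6,7}:24  {0,3,4,5,6,7}:10  {1,2,3,4,6,7}:45  {1,2,4,5,6,7}:45  {2,3,4,5,6,7}:36
  start at 0(x): 126
  start at 1(c): 70
  start at 5(b): 84
sum over floor = 280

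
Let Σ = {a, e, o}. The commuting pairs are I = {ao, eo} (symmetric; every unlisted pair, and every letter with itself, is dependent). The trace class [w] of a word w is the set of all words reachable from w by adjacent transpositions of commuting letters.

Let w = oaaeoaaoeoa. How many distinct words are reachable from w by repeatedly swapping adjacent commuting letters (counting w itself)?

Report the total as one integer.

0(o) covers ∅
1(a) covers ∅
2(a) covers 1:a
3(e) covers 2:a
4(o) covers 0:o
5(a) covers 3:e
6(a) covers 5:a
7(o) covers 4:o
8(e) covers 6:a
9(o) covers 7:o
10(a) covers 8:e
floor of heap: 0:o, 1:a
completions by unplaced set U, small U first (add the entries for U minus each lowest piece of U):
  |U|=1: {9}:1  {10}:1
  |U|=2: {7,9}:1  {8,10}:1  {9,10}:2
  |U|=3: {4,7,9}:1  {6,8,10}:1  {7,9,10}:3  {8,9,10}:3
  |U|=4: {0,4,7,9}:1  {4,7,9,10}:4  {5,6,8,10}:1  {6,8,9,10}:4  {7,8,9,10}:6
  |U|=5: {0,4,7,9,10}:5  {3,5,6,8,10}:1  {4,7,8,9,10}:10  {5,6,8,9,10}:5  {6,7,8,9,10}:10
  |U|=6: {0,4,7,8,9,10}:15  {2,3,5,6,8,10}:1  {3,5,6,8,9,10}:6  {4,6,7,8,9,10}:20  {5,6,7,8,9,10}:15
  |U|=7: {0,4,6,7,8,9,10}:35  {1,2,3,5,6,8,10}:1  {2,3,5,6,8,9,10}:7  {3,5,6,7,8,9,10}:21  {4,5,6,7,8,9,10}:35
  |U|=8: {0,4,5,6,7,8,9,10}:70  {1,2,3,5,6,8,9,10}:8  {2,3,5,6,7,8,9,10}:28  {3,4,5,6,7,8,9,10}:56
  |U|=9: {0,3,4,5,6,7,8,9,10}:126  {1,2,3,5,6,7,8,9,10}:36  {2,3,4,5,6,7,8,9,10}:84
  start at 0(o): 120
  start at 1(a): 210
sum over floor = 330

330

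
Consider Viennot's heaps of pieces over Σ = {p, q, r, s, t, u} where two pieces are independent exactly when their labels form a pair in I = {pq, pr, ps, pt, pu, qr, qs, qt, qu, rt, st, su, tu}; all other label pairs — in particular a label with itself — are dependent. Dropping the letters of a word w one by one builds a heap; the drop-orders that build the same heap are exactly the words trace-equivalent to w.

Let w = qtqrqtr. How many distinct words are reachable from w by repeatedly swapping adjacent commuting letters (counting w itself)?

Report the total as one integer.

210

#0=q has no predecessor
#1=t has no predecessor
#2=q depends on [0:q]
#3=r has no predecessor
#4=q depends on [2:q]
#5=t depends on [1:t]
#6=r depends on [3:r]
sources: [0:q, 1:t, 3:r]
N(rest) = Σ N(rest − s) over sources s of rest; N(one piece) = 1:
  size 1 → [4]=1  [5]=1  [6]=1
  size 2 → [1,5]=1  [2,4]=1  [3,6]=1  [4,5]=2  [4,6]=2  [5,6]=2
  size 3 → [0,2,4]=1  [1,4,5]=3  [1,5,6]=3  [2,4,5]=3  [2,4,6]=3  [3,4,6]=3  [3,5,6]=3  [4,5,6]=6
  size 4 → [0,2,4,5]=4  [0,2,4,6]=4  [1,2,4,5]=6  [1,3,5,6]=6  [1,4,5,6]=12  [2,3,4,6]=6  [2,4,5,6]=12  [3,4,5,6]=12
  size 5 → [0,1,2,4,5]=10  [0,2,3,4,6]=10  [0,2,4,5,6]=20  [1,2,4,5,6]=30  [1,3,4,5,6]=30  [2,3,4,5,6]=30
  first=0(q) contributes 90
  first=1(t) contributes 60
  first=3(r) contributes 60
|[w]| = 210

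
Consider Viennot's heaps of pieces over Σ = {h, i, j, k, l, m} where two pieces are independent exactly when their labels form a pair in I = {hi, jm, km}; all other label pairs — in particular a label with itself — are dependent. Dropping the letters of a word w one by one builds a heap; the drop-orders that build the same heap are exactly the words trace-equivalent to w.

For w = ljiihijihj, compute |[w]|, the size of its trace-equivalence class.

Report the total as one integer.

8

0(l) covers ∅
1(j) covers 0:l
2(i) covers 1:j
3(i) covers 2:i
4(h) covers 1:j
5(i) covers 3:i
6(j) covers 4:h, 5:i
7(i) covers 6:j
8(h) covers 6:j
9(j) covers 7:i, 8:h
floor of heap: 0:l
completions by unplaced set U, small U first (add the entries for U minus each lowest piece of U):
  |U|=1: {9}:1
  |U|=2: {7,9}:1  {8,9}:1
  |U|=3: {7,8,9}:2
  |U|=4: {6,7,8,9}:2
  |U|=5: {4,6,7,8,9}:2  {5,6,7,8,9}:2
  |U|=6: {3,5,6,7,8,9}:2  {4,5,6,7,8,9}:4
  |U|=7: {2,3,5,6,7,8,9}:2  {3,4,5,6,7,8,9}:6
  |U|=8: {2,3,4,5,6,7,8,9}:8
  start at 0(l): 8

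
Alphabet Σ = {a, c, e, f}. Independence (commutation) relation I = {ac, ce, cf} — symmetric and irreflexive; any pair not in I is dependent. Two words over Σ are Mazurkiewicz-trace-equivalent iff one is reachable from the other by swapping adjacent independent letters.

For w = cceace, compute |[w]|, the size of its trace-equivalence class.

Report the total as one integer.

0(c) covers ∅
1(c) covers 0:c
2(e) covers ∅
3(a) covers 2:e
4(c) covers 1:c
5(e) covers 3:a
floor of heap: 0:c, 2:e
completions by unplaced set U, small U first (add the entries for U minus each lowest piece of U):
  |U|=1: {4}:1  {5}:1
  |U|=2: {1,4}:1  {3,5}:1  {4,5}:2
  |U|=3: {0,1,4}:1  {1,4,5}:3  {2,3,5}:1  {3,4,5}:3
  |U|=4: {0,1,4,5}:4  {1,3,4,5}:6  {2,3,4,5}:4
  start at 0(c): 10
  start at 2(e): 10
sum over floor = 20

20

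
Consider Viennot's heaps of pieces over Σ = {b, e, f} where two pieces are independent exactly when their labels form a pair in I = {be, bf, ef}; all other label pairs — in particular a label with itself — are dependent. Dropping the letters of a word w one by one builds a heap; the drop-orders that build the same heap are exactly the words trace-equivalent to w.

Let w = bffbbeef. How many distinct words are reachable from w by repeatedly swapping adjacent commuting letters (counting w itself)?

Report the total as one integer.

560

piece 0:b — minimal
piece 1:f — minimal
piece 2:f rests on {1:f}
piece 3:b rests on {0:b}
piece 4:b rests on {3:b}
piece 5:e — minimal
piece 6:e rests on {5:e}
piece 7:f rests on {2:f}
minimal pieces: {0:b, 1:f, 5:e}
ways to finish when only these pieces remain (= sum over removing one remaining piece with nothing left below it):
  1 left: {4}→1  {6}→1  {7}→1
  2 left: {2,7}→1  {3,4}→1  {4,6}→2  {4,7}→2  {5,6}→1  {6,7}→2
  3 left: {0,3,4}→1  {1,2,7}→1  {2,4,7}→3  {2,6,7}→3  {3,4,6}→3  {3,4,7}→3  {4,5,6}→3  {4,6,7}→6  {5,6,7}→3
  4 left: {0,3,4,6}→4  {0,3,4,7}→4  {1,2,4,7}→4  {1,2,6,7}→4  {2,3,4,7}→6  {2,4,6,7}→12  {2,5,6,7}→6  {3,4,5,6}→6  {3,4,6,7}→12  {4,5,6,7}→12
  5 left: {0,2,3,4,7}→10  {0,3,4,5,6}→10  {0,3,4,6,7}→20  {1,2,3,4,7}→10  {1,2,4,6,7}→20  {1,2,5,6,7}→10  {2,3,4,6,7}→30  {2,4,5,6,7}→30  {3,4,5,6,7}→30
  6 left: {0,1,2,3,4,7}→20  {0,2,3,4,6,7}→60  {0,3,4,5,6,7}→60  {1,2,3,4,6,7}→60  {1,2,4,5,6,7}→60  {2,3,4,5,6,7}→90
  placing 0:b first → 210 extensions
  placing 1:f first → 210 extensions
  placing 5:e first → 140 extensions
total linear extensions = 560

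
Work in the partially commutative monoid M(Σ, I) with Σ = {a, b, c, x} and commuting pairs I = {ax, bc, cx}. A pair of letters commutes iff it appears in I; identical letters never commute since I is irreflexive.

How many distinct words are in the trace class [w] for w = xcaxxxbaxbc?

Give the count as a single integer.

#0=x has no predecessor
#1=c has no predecessor
#2=a depends on [1:c]
#3=x depends on [0:x]
#4=x depends on [3:x]
#5=x depends on [4:x]
#6=b depends on [2:a, 5:x]
#7=a depends on [6:b]
#8=x depends on [6:b]
#9=b depends on [7:a, 8:x]
#10=c depends on [7:a]
sources: [0:x, 1:c]
N(rest) = Σ N(rest − s) over sources s of rest; N(one piece) = 1:
  size 1 → [9]=1  [10]=1
  size 2 → [8,9]=1  [9,10]=2
  size 3 → [7,9,10]=2  [8,9,10]=3
  size 4 → [7,8,9,10]=5
  size 5 → [6,7,8,9,10]=5
  size 6 → [2,6,7,8,9,10]=5  [5,6,7,8,9,10]=5
  size 7 → [1,2,6,7,8,9,10]=5  [2,5,6,7,8,9,10]=10  [4,5,6,7,8,9,10]=5
  size 8 → [1,2,5,6,7,8,9,10]=15  [2,4,5,6,7,8,9,10]=15  [3,4,5,6,7,8,9,10]=5
  size 9 → [0,3,4,5,6,7,8,9,10]=5  [1,2,4,5,6,7,8,9,10]=30  [2,3,4,5,6,7,8,9,10]=20
  first=0(x) contributes 50
  first=1(c) contributes 25
|[w]| = 75

75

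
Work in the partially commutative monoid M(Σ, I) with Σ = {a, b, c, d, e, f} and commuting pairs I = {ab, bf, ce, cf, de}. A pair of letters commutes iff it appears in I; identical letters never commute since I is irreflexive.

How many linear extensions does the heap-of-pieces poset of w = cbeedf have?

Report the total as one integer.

3

piece 0:c — minimal
piece 1:b rests on {0:c}
piece 2:e rests on {1:b}
piece 3:e rests on {2:e}
piece 4:d rests on {1:b}
piece 5:f rests on {3:e, 4:d}
minimal pieces: {0:c}
ways to finish when only these pieces remain (= sum over removing one remaining piece with nothing left below it):
  1 left: {5}→1
  2 left: {3,5}→1  {4,5}→1
  3 left: {2,3,5}→1  {3,4,5}→2
  4 left: {2,3,4,5}→3
  placing 0:c first → 3 extensions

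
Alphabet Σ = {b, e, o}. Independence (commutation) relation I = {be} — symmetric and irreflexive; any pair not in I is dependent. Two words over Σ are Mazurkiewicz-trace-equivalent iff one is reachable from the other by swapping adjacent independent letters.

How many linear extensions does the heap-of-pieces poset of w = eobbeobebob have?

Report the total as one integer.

9

#0=e has no predecessor
#1=o depends on [0:e]
#2=b depends on [1:o]
#3=b depends on [2:b]
#4=e depends on [1:o]
#5=o depends on [3:b, 4:e]
#6=b depends on [5:o]
#7=e depends on [5:o]
#8=b depends on [6:b]
#9=o depends on [7:e, 8:b]
#10=b depends on [9:o]
sources: [0:e]
N(rest) = Σ N(rest − s) over sources s of rest; N(one piece) = 1:
  size 1 → [10]=1
  size 2 → [9,10]=1
  size 3 → [7,9,10]=1  [8,9,10]=1
  size 4 → [6,8,9,10]=1  [7,8,9,10]=2
  size 5 → [6,7,8,9,10]=3
  size 6 → [5,6,7,8,9,10]=3
  size 7 → [3,5,6,7,8,9,10]=3  [4,5,6,7,8,9,10]=3
  size 8 → [2,3,5,6,7,8,9,10]=3  [3,4,5,6,7,8,9,10]=6
  size 9 → [2,3,4,5,6,7,8,9,10]=9
  first=0(e) contributes 9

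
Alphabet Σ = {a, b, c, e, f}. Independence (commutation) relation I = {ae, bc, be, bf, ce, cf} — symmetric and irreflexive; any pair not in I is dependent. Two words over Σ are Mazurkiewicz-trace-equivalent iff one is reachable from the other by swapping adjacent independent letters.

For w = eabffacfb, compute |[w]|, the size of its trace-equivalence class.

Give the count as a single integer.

42

drop 0:e onto floor
drop 1:a onto floor
drop 2:b onto {1:a}
drop 3:f onto {0:e, 1:a}
drop 4:f onto {3:f}
drop 5:a onto {2:b, 4:f}
drop 6:c onto {5:a}
drop 7:f onto {5:a}
drop 8:b onto {5:a}
ground layer = {0:e, 1:a}
drop-orders for the pieces not yet dropped (sum over which currently-grounded one goes next):
  1 to go: {6} 1  {7} 1  {8} 1
  2 to go: {6,7} 2  {6,8} 2  {7,8} 2
  3 to go: {6,7,8} 6
  4 to go: {5,6,7,8} 6
  5 to go: {2,5,6,7,8} 6  {4,5,6,7,8} 6
  6 to go: {2,4,5,6,7,8} 12  {3,4,5,6,7,8} 6
  7 to go: {0,3,4,5,6,7,8} 6  {2,3,4,5,6,7,8} 18
  if 0:e drops first: 18 orders
  if 1:a drops first: 24 orders
heap linearizations: 42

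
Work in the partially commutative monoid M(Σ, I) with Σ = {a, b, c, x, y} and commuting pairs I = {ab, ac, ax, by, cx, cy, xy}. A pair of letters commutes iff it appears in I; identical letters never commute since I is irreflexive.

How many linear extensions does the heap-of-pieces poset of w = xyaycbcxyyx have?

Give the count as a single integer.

2772

0(x) covers ∅
1(y) covers ∅
2(a) covers 1:y
3(y) covers 2:a
4(c) covers ∅
5(b) covers 0:x, 4:c
6(c) covers 5:b
7(x) covers 5:b
8(y) covers 3:y
9(y) covers 8:y
10(x) covers 7:x
floor of heap: 0:x, 1:y, 4:c
completions by unplaced set U, small U first (add the entries for U minus each lowest piece of U):
  |U|=1: {6}:1  {9}:1  {10}:1
  |U|=2: {6,9}:2  {6,10}:2  {7,10}:1  {8,9}:1  {9,10}:2
  |U|=3: {3,8,9}:1  {6,7,10}:3  {6,8,9}:3  {6,9,10}:6  {7,9,10}:3  {8,9,10}:3
  |U|=4: {2,3,8,9}:1  {3,6,8,9}:4  {3,8,9,10}:4  {5,6,7,10}:3  {6,7,9,10}:12  {6,8,9,10}:12  {7,8,9,10}:6
  |U|=5: {0,5,6,7,10}:3  {1,2,3,8,9}:1  {2,3,6,8,9}:5  {2,3,8,9,10}:5  {3,6,8,9,10}:20  {3,7,8,9,10}:10  {4,5,6,7,10}:3  {5,6,7,9,10}:15  {6,7,8,9,10}:30
  |U|=6: {0,4,5,6,7,10}:6  {0,5,6,7,9,10}:18  {1,2,3,6,8,9}:6  {1,2,3,8,9,10}:6  {2,3,6,8,9,10}:30  {2,3,7,8,9,10}:15  {3,6,7,8,9,10}:60  {4,5,6,7,9,10}:18  {5,6,7,8,9,10}:45
  |U|=7: {0,4,5,6,7,9,10}:42  {0,5,6,7,8,9,10}:63  {1,2,3,6,8,9,10}:42  {1,2,3,7,8,9,10}:21  {2,3,6,7,8,9,10}:105  {3,5,6,7,8,9,10}:105  {4,5,6,7,8,9,10}:63
  |U|=8: {0,3,5,6,7,8,9,10}:168  {0,4,5,6,7,8,9,10}:168  {1,2,3,6,7,8,9,10}:168  {2,3,5,6,7,8,9,10}:210  {3,4,5,6,7,8,9,10}:168
  |U|=9: {0,2,3,5,6,7,8,9,10}:378  {0,3,4,5,6,7,8,9,10}:504  {1,2,3,5,6,7,8,9,10}:378  {2,3,4,5,6,7,8,9,10}:378
  start at 0(x): 756
  start at 1(y): 1260
  start at 4(c): 756
sum over floor = 2772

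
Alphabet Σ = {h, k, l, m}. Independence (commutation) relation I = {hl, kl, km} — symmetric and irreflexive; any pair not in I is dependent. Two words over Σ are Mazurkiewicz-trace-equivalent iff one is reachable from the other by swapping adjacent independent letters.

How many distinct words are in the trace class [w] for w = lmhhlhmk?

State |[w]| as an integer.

0(l) covers ∅
1(m) covers 0:l
2(h) covers 1:m
3(h) covers 2:h
4(l) covers 1:m
5(h) covers 3:h
6(m) covers 4:l, 5:h
7(k) covers 5:h
floor of heap: 0:l
completions by unplaced set U, small U first (add the entries for U minus each lowest piece of U):
  |U|=1: {6}:1  {7}:1
  |U|=2: {4,6}:1  {6,7}:2
  |U|=3: {4,6,7}:3  {5,6,7}:2
  |U|=4: {3,5,6,7}:2  {4,5,6,7}:5
  |U|=5: {2,3,5,6,7}:2  {3,4,5,6,7}:7
  |U|=6: {2,3,4,5,6,7}:9
  start at 0(l): 9

9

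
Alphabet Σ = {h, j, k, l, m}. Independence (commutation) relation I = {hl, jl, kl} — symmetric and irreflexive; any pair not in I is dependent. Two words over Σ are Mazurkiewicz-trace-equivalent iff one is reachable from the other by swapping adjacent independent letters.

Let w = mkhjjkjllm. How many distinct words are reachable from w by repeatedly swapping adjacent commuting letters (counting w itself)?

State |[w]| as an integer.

#0=m has no predecessor
#1=k depends on [0:m]
#2=h depends on [1:k]
#3=j depends on [2:h]
#4=j depends on [3:j]
#5=k depends on [4:j]
#6=j depends on [5:k]
#7=l depends on [0:m]
#8=l depends on [7:l]
#9=m depends on [6:j, 8:l]
sources: [0:m]
N(rest) = Σ N(rest − s) over sources s of rest; N(one piece) = 1:
  size 1 → [9]=1
  size 2 → [6,9]=1  [8,9]=1
  size 3 → [5,6,9]=1  [6,8,9]=2  [7,8,9]=1
  size 4 → [4,5,6,9]=1  [5,6,8,9]=3  [6,7,8,9]=3
  size 5 → [3,4,5,6,9]=1  [4,5,6,8,9]=4  [5,6,7,8,9]=6
  size 6 → [2,3,4,5,6,9]=1  [3,4,5,6,8,9]=5  [4,5,6,7,8,9]=10
  size 7 → [1,2,3,4,5,6,9]=1  [2,3,4,5,6,8,9]=6  [3,4,5,6,7,8,9]=15
  size 8 → [1,2,3,4,5,6,8,9]=7  [2,3,4,5,6,7,8,9]=21
  first=0(m) contributes 28

28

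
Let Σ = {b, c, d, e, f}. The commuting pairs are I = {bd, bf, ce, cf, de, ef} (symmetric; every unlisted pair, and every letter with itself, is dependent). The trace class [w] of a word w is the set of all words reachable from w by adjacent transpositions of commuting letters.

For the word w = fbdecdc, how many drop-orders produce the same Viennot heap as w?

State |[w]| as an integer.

drop 0:f onto floor
drop 1:b onto floor
drop 2:d onto {0:f}
drop 3:e onto {1:b}
drop 4:c onto {1:b, 2:d}
drop 5:d onto {4:c}
drop 6:c onto {5:d}
ground layer = {0:f, 1:b}
drop-orders for the pieces not yet dropped (sum over which currently-grounded one goes next):
  1 to go: {3} 1  {6} 1
  2 to go: {3,6} 2  {5,6} 1
  3 to go: {3,5,6} 3  {4,5,6} 1
  4 to go: {2,4,5,6} 1  {3,4,5,6} 4
  5 to go: {0,2,4,5,6} 1  {1,3,4,5,6} 4  {2,3,4,5,6} 5
  if 0:f drops first: 9 orders
  if 1:b drops first: 6 orders
heap linearizations: 15

15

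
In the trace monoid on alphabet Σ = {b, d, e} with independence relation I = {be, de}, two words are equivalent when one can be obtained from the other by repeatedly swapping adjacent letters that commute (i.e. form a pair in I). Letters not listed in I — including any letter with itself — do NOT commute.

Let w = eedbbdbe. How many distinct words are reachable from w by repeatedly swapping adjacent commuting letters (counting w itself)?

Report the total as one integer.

piece 0:e — minimal
piece 1:e rests on {0:e}
piece 2:d — minimal
piece 3:b rests on {2:d}
piece 4:b rests on {3:b}
piece 5:d rests on {4:b}
piece 6:b rests on {5:d}
piece 7:e rests on {1:e}
minimal pieces: {0:e, 2:d}
ways to finish when only these pieces remain (= sum over removing one remaining piece with nothing left below it):
  1 left: {6}→1  {7}→1
  2 left: {1,7}→1  {5,6}→1  {6,7}→2
  3 left: {0,1,7}→1  {1,6,7}→3  {4,5,6}→1  {5,6,7}→3
  4 left: {0,1,6,7}→4  {1,5,6,7}→6  {3,4,5,6}→1  {4,5,6,7}→4
  5 left: {0,1,5,6,7}→10  {1,4,5,6,7}→10  {2,3,4,5,6}→1  {3,4,5,6,7}→5
  6 left: {0,1,4,5,6,7}→20  {1,3,4,5,6,7}→15  {2,3,4,5,6,7}→6
  placing 0:e first → 21 extensions
  placing 2:d first → 35 extensions
total linear extensions = 56

56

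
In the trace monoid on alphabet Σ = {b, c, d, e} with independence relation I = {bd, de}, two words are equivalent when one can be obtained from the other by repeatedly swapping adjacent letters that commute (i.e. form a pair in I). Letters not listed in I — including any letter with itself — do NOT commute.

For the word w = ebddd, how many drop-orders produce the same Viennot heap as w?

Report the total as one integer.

10

0(e) covers ∅
1(b) covers 0:e
2(d) covers ∅
3(d) covers 2:d
4(d) covers 3:d
floor of heap: 0:e, 2:d
completions by unplaced set U, small U first (add the entries for U minus each lowest piece of U):
  |U|=1: {1}:1  {4}:1
  |U|=2: {0,1}:1  {1,4}:2  {3,4}:1
  |U|=3: {0,1,4}:3  {1,3,4}:3  {2,3,4}:1
  start at 0(e): 4
  start at 2(d): 6
sum over floor = 10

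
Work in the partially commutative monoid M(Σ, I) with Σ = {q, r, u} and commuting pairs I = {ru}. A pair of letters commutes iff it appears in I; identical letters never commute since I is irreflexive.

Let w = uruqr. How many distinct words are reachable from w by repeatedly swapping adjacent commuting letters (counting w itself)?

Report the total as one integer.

piece 0:u — minimal
piece 1:r — minimal
piece 2:u rests on {0:u}
piece 3:q rests on {1:r, 2:u}
piece 4:r rests on {3:q}
minimal pieces: {0:u, 1:r}
ways to finish when only these pieces remain (= sum over removing one remaining piece with nothing left below it):
  1 left: {4}→1
  2 left: {3,4}→1
  3 left: {1,3,4}→1  {2,3,4}→1
  placing 0:u first → 2 extensions
  placing 1:r first → 1 extensions
total linear extensions = 3

3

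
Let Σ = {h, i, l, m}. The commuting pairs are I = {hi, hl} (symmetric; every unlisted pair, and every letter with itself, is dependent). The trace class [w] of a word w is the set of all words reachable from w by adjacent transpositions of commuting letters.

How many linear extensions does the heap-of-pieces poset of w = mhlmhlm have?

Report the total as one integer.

4

piece 0:m — minimal
piece 1:h rests on {0:m}
piece 2:l rests on {0:m}
piece 3:m rests on {1:h, 2:l}
piece 4:h rests on {3:m}
piece 5:l rests on {3:m}
piece 6:m rests on {4:h, 5:l}
minimal pieces: {0:m}
ways to finish when only these pieces remain (= sum over removing one remaining piece with nothing left below it):
  1 left: {6}→1
  2 left: {4,6}→1  {5,6}→1
  3 left: {4,5,6}→2
  4 left: {3,4,5,6}→2
  5 left: {1,3,4,5,6}→2  {2,3,4,5,6}→2
  placing 0:m first → 4 extensions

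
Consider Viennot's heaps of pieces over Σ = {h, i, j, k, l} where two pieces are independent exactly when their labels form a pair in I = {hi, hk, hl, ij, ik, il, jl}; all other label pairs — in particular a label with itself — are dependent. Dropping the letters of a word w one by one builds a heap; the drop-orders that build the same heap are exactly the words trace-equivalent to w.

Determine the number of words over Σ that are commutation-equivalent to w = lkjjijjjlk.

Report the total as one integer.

60

piece 0:l — minimal
piece 1:k rests on {0:l}
piece 2:j rests on {1:k}
piece 3:j rests on {2:j}
piece 4:i — minimal
piece 5:j rests on {3:j}
piece 6:j rests on {5:j}
piece 7:j rests on {6:j}
piece 8:l rests on {1:k}
piece 9:k rests on {7:j, 8:l}
minimal pieces: {0:l, 4:i}
ways to finish when only these pieces remain (= sum over removing one remaining piece with nothing left below it):
  1 left: {4}→1  {9}→1
  2 left: {4,9}→2  {7,9}→1  {8,9}→1
  3 left: {4,7,9}→3  {4,8,9}→3  {6,7,9}→1  {7,8,9}→2
  4 left: {4,6,7,9}→4  {4,7,8,9}→8  {5,6,7,9}→1  {6,7,8,9}→3
  5 left: {3,5,6,7,9}→1  {4,5,6,7,9}→5  {4,6,7,8,9}→15  {5,6,7,8,9}→4
  6 left: {2,3,5,6,7,9}→1  {3,4,5,6,7,9}→6  {3,5,6,7,8,9}→5  {4,5,6,7,8,9}→24
  7 left: {2,3,4,5,6,7,9}→7  {2,3,5,6,7,8,9}→6  {3,4,5,6,7,8,9}→35
  8 left: {1,2,3,5,6,7,8,9}→6  {2,3,4,5,6,7,8,9}→48
  placing 0:l first → 54 extensions
  placing 4:i first → 6 extensions
total linear extensions = 60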